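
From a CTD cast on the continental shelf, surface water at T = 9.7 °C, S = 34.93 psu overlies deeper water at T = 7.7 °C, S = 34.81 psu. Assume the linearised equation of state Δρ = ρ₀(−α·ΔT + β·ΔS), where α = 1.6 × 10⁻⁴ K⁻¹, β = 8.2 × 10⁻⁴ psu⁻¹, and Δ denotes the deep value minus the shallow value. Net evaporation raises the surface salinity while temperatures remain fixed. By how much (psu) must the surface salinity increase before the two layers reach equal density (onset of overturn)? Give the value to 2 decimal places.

0.27 psu

Neutral buoyancy requires −α(T_deep − T_surf) + β(S_deep − S_surf′) = 0.
S_surf′ = S_deep − (α/β)·ΔT = 34.81 − (1.6 × 10⁻⁴/8.2 × 10⁻⁴)·(-2.0) = 35.2002 psu.
Increase required: 35.2002 − 34.93 = 0.2702 psu.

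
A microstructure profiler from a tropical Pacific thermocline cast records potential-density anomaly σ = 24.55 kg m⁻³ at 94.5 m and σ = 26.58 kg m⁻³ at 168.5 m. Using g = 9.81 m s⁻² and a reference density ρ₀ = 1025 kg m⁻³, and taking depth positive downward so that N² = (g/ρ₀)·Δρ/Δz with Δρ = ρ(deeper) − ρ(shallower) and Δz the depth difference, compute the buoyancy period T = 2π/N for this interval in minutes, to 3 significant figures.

6.46 min

Δρ = 1026.58 − 1024.55 = 2.03 kg m⁻³ over Δz = 168.5 − 94.5 = 74 m.
N² = (9.81/1025) × (2.03/74) = 2.6255 × 10⁻⁴ s⁻².
N = √(2.6255 × 10⁻⁴) = 0.016203 rad s⁻¹, so T = 2π/N = 387.78 s = 6.4630 min ≈ 6.46 min.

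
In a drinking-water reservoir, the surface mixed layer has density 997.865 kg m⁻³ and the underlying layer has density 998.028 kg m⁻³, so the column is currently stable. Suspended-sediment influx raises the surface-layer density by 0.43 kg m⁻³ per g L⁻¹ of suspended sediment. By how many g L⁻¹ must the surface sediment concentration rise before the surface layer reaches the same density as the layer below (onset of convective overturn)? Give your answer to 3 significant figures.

Density deficit of the surface layer: 998.028 − 997.865 = 0.163 kg m⁻³.
Required change = 0.163 / 0.43 = 0.379 g L⁻¹.

0.379 g L⁻¹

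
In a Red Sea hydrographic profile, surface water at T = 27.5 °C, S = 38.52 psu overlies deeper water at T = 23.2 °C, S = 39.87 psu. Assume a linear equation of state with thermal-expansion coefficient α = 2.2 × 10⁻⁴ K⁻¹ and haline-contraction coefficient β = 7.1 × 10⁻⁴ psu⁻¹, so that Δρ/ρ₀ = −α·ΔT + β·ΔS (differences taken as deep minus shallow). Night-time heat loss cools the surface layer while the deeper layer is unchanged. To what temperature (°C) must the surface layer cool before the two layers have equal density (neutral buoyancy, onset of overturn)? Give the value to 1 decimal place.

Neutral buoyancy requires Δρ = 0, i.e. −α(T_deep − T_surf′) + β(S_deep − S_surf) = 0.
T_surf′ = T_deep − (β/α)·ΔS = 23.2 − (7.1 × 10⁻⁴/2.2 × 10⁻⁴)·(+1.35) = 18.843 °C.
Cooling required: 27.5 − (18.843) = 8.657 °C.

18.8 °C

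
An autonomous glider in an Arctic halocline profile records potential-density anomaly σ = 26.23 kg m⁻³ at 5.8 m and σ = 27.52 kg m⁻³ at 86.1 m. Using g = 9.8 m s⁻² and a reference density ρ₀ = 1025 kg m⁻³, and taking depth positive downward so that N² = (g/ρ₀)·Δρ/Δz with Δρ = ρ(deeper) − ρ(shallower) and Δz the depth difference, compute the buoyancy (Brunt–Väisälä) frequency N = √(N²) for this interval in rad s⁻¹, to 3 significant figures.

0.0124 rad s⁻¹

Δρ = 1027.52 − 1026.23 = 1.29 kg m⁻³ over Δz = 86.1 − 5.8 = 80.3 m.
N² = (9.8/1025) × (1.29/80.3) = 1.5359 × 10⁻⁴ s⁻².
N = √(1.5359 × 10⁻⁴) = 0.012393 rad s⁻¹ ≈ 0.0124 rad s⁻¹.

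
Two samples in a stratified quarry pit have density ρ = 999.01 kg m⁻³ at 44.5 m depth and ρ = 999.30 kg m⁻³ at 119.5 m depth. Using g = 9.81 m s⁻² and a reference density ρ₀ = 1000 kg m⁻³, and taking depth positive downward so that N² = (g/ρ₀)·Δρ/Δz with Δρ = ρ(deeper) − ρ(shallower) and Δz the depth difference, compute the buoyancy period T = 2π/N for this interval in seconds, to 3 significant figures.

1.02 × 10³ s

Δρ = 999.30 − 999.01 = 0.29 kg m⁻³ over Δz = 119.5 − 44.5 = 75 m.
N² = (9.81/1000) × (0.29/75) = 3.7932 × 10⁻⁵ s⁻².
N = √(3.7932 × 10⁻⁵) = 6.1589 × 10⁻³ rad s⁻¹, so T = 2π/N = 1.0202 × 10³ s ≈ 1.02 × 10³ s.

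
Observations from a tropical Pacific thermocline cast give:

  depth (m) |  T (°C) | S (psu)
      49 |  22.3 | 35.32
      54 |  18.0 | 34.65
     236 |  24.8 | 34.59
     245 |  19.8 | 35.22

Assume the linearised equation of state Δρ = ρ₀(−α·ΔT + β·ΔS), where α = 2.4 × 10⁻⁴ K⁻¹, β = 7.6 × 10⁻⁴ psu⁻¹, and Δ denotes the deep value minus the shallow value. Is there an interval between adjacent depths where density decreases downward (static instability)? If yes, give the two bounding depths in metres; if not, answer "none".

Evaluate Δρ/ρ₀ = −αΔT + βΔS across each adjacent pair:
  49–54 m: −αΔT+βΔS = −(2.4 × 10⁻⁴)(-4.3)+(7.6 × 10⁻⁴)(-0.67) = 5.2 × 10⁻⁴ → stable
  54–236 m: −αΔT+βΔS = −(2.4 × 10⁻⁴)(+6.8)+(7.6 × 10⁻⁴)(-0.06) = -1.7 × 10⁻³ → UNSTABLE
  236–245 m: −αΔT+βΔS = −(2.4 × 10⁻⁴)(-5.0)+(7.6 × 10⁻⁴)(+0.63) = 1.7 × 10⁻³ → stable
The 54–236 m interval has Δρ < 0: lighter water underlies denser water.

54–236 m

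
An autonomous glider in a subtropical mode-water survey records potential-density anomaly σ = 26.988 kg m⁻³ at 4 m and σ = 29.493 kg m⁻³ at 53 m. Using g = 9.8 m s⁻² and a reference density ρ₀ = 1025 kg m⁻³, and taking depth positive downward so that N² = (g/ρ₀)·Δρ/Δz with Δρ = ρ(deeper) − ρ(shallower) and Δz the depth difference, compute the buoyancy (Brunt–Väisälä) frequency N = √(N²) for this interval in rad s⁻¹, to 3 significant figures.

Δρ = 1029.493 − 1026.988 = 2.505 kg m⁻³ over Δz = 53 − 4 = 49 m.
N² = (9.8/1025) × (2.505/49) = 4.8878 × 10⁻⁴ s⁻².
N = √(4.8878 × 10⁻⁴) = 0.022108 rad s⁻¹ ≈ 0.0221 rad s⁻¹.
A positive N² confirms static stability across the interval.

0.0221 rad s⁻¹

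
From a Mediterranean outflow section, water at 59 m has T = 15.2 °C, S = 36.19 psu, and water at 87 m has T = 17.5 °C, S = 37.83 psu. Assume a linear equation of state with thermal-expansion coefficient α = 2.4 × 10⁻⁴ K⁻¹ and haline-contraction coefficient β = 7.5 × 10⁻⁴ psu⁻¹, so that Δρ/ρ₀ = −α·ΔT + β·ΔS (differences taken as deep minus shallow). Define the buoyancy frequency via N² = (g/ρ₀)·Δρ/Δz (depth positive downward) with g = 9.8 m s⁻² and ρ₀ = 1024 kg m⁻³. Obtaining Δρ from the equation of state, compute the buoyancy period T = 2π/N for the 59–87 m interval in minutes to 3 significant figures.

6.80 min

ΔT = +2.3 K, ΔS = +1.64 psu (deep − shallow).
Δρ/ρ₀ = −αΔT + βΔS = -5.52 × 10⁻⁴ + 1.23 × 10⁻³ = 6.78 × 10⁻⁴, so Δρ ≈ 0.6943 kg m⁻³.
N² = (g/ρ₀)·Δρ/Δz = g·(Δρ/ρ₀)/Δz = 9.8 × 6.78 × 10⁻⁴ / 28 = 2.3730 × 10⁻⁴ s⁻².
N = √(2.3730 × 10⁻⁴) = 0.015405 rad s⁻¹ → T = 2π/N = 407.87 s = 6.7978 min ≈ 6.80 min.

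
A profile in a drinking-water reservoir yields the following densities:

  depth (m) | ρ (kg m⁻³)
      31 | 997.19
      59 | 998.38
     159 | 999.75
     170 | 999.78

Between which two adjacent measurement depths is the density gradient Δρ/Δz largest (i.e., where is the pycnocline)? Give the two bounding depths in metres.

Compute the density gradient over each adjacent pair:
  31–59 m: Δρ/Δz = 1.19/28 = 0.042 kg m⁻⁴
  59–159 m: Δρ/Δz = 1.37/100 = 0.014 kg m⁻⁴
  159–170 m: Δρ/Δz = 0.03/11 = 2.7 × 10⁻³ kg m⁻⁴
The largest gradient is in the 31–59 m interval — the pycnocline.

31–59 m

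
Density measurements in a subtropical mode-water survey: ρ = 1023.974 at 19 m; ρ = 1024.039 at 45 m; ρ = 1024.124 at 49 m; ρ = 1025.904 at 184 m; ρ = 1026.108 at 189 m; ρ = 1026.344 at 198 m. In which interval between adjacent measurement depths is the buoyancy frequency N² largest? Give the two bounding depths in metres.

Compute the density gradient over each adjacent pair:
  19–45 m: Δρ/Δz = 0.065/26 = 2.5 × 10⁻³ kg m⁻⁴
  45–49 m: Δρ/Δz = 0.085/4 = 0.021 kg m⁻⁴
  49–184 m: Δρ/Δz = 1.780/135 = 0.013 kg m⁻⁴
  184–189 m: Δρ/Δz = 0.204/5 = 0.041 kg m⁻⁴
  189–198 m: Δρ/Δz = 0.236/9 = 0.026 kg m⁻⁴
The largest gradient is in the 184–189 m interval — the pycnocline.

184–189 m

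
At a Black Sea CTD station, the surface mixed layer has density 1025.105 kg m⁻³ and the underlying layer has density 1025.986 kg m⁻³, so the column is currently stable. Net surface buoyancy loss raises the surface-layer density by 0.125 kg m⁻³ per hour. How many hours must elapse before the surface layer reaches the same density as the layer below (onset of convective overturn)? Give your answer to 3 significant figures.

Density deficit of the surface layer: 1025.986 − 1025.105 = 0.881 kg m⁻³.
Required change = 0.881 / 0.125 = 7.05 hours.

7.05 hours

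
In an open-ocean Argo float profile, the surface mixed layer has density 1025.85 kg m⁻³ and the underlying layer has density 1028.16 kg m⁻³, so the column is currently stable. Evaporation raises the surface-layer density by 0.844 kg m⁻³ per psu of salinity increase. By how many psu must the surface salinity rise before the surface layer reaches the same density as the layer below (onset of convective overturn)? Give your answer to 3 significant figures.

Density deficit of the surface layer: 1028.16 − 1025.85 = 2.31 kg m⁻³.
Required change = 2.31 / 0.844 = 2.74 psu.

2.74 psu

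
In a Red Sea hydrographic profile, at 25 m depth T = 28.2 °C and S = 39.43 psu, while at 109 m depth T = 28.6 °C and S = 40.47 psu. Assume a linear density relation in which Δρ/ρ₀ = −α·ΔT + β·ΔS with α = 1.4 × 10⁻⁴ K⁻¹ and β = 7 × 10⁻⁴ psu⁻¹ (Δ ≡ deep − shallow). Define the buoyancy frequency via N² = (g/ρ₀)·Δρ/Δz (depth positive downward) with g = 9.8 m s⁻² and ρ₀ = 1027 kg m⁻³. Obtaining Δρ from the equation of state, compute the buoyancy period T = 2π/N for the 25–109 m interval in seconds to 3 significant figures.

710 s

ΔT = +0.4 K, ΔS = +1.04 psu (deep − shallow).
Δρ/ρ₀ = −αΔT + βΔS = -5.60 × 10⁻⁵ + 7.28 × 10⁻⁴ = 6.72 × 10⁻⁴, so Δρ ≈ 0.6901 kg m⁻³.
N² = (g/ρ₀)·Δρ/Δz = g·(Δρ/ρ₀)/Δz = 9.8 × 6.72 × 10⁻⁴ / 84 = 7.8400 × 10⁻⁵ s⁻².
N = √(7.8400 × 10⁻⁵) = 8.8544 × 10⁻³ rad s⁻¹ → T = 2π/N = 709.61 s ≈ 710 s.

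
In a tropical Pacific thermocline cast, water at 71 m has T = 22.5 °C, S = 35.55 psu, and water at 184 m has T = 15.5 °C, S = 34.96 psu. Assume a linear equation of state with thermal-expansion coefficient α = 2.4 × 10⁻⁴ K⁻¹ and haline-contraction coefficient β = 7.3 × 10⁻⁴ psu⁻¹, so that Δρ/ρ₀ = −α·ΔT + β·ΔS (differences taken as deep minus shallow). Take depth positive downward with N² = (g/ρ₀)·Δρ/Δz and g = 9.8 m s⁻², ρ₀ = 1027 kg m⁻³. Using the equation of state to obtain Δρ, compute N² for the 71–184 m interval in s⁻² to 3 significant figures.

ΔT = -7.0 K, ΔS = -0.59 psu (deep − shallow).
Δρ/ρ₀ = −αΔT + βΔS = 1.68 × 10⁻³ − 4.307 × 10⁻⁴ = 1.2493 × 10⁻³, so Δρ ≈ 1.283 kg m⁻³.
N² = (g/ρ₀)·Δρ/Δz = g·(Δρ/ρ₀)/Δz = 9.8 × 1.2493 × 10⁻³ / 113 = 1.0835 × 10⁻⁴ s⁻² ≈ 1.08 × 10⁻⁴ s⁻².

1.08 × 10⁻⁴ s⁻²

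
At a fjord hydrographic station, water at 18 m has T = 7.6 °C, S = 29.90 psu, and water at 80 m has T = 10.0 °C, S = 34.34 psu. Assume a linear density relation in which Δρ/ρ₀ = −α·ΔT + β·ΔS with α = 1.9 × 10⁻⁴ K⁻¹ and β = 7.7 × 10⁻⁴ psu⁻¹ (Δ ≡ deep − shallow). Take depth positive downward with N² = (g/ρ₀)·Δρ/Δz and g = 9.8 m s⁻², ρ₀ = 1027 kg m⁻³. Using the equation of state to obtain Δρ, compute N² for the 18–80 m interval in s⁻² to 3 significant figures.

4.68 × 10⁻⁴ s⁻²

ΔT = +2.4 K, ΔS = +4.44 psu (deep − shallow).
Δρ/ρ₀ = −αΔT + βΔS = -4.56 × 10⁻⁴ + 3.4188 × 10⁻³ = 2.9628 × 10⁻³, so Δρ ≈ 3.043 kg m⁻³.
N² = (g/ρ₀)·Δρ/Δz = g·(Δρ/ρ₀)/Δz = 9.8 × 2.9628 × 10⁻³ / 62 = 4.6831 × 10⁻⁴ s⁻² ≈ 4.68 × 10⁻⁴ s⁻².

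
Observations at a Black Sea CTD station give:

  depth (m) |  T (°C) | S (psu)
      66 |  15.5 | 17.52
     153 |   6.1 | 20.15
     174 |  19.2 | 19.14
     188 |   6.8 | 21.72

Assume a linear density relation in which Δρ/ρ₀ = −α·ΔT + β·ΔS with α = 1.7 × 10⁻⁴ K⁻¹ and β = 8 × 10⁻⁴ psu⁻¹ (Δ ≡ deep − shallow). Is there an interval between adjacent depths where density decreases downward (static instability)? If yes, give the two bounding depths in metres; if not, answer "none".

Evaluate Δρ/ρ₀ = −αΔT + βΔS across each adjacent pair:
  66–153 m: −αΔT+βΔS = −(1.7 × 10⁻⁴)(-9.4)+(8 × 10⁻⁴)(+2.63) = 3.7 × 10⁻³ → stable
  153–174 m: −αΔT+βΔS = −(1.7 × 10⁻⁴)(+13.1)+(8 × 10⁻⁴)(-1.01) = -3.0 × 10⁻³ → UNSTABLE
  174–188 m: −αΔT+βΔS = −(1.7 × 10⁻⁴)(-12.4)+(8 × 10⁻⁴)(+2.58) = 4.2 × 10⁻³ → stable
The 153–174 m interval has Δρ < 0: lighter water underlies denser water.

153–174 m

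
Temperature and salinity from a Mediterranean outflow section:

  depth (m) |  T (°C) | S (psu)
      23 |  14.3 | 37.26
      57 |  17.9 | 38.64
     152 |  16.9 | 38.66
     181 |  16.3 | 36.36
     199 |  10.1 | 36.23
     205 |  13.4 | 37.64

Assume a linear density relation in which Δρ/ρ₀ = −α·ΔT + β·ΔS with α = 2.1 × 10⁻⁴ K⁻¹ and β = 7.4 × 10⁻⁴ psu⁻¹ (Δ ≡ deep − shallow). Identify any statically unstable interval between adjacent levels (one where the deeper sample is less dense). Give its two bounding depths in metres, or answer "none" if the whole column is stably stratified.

Evaluate Δρ/ρ₀ = −αΔT + βΔS across each adjacent pair:
  23–57 m: −αΔT+βΔS = −(2.1 × 10⁻⁴)(+3.6)+(7.4 × 10⁻⁴)(+1.38) = 2.7 × 10⁻⁴ → stable
  57–152 m: −αΔT+βΔS = −(2.1 × 10⁻⁴)(-1.0)+(7.4 × 10⁻⁴)(+0.02) = 2.2 × 10⁻⁴ → stable
  152–181 m: −αΔT+βΔS = −(2.1 × 10⁻⁴)(-0.6)+(7.4 × 10⁻⁴)(-2.30) = -1.6 × 10⁻³ → UNSTABLE
  181–199 m: −αΔT+βΔS = −(2.1 × 10⁻⁴)(-6.2)+(7.4 × 10⁻⁴)(-0.13) = 1.2 × 10⁻³ → stable
  199–205 m: −αΔT+βΔS = −(2.1 × 10⁻⁴)(+3.3)+(7.4 × 10⁻⁴)(+1.41) = 3.5 × 10⁻⁴ → stable
The 152–181 m interval has Δρ < 0: lighter water underlies denser water.

152–181 m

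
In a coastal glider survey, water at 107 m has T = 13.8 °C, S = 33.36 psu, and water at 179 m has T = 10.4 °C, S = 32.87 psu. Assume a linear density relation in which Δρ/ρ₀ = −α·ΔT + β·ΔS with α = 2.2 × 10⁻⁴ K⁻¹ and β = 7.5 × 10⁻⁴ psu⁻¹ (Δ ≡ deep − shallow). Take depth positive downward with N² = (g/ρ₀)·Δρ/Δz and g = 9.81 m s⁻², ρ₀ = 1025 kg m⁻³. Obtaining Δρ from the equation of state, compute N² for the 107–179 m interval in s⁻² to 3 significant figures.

5.18 × 10⁻⁵ s⁻²

ΔT = -3.4 K, ΔS = -0.49 psu (deep − shallow).
Δρ/ρ₀ = −αΔT + βΔS = 7.48 × 10⁻⁴ − 3.675 × 10⁻⁴ = 3.805 × 10⁻⁴, so Δρ ≈ 0.3900 kg m⁻³.
N² = (g/ρ₀)·Δρ/Δz = g·(Δρ/ρ₀)/Δz = 9.81 × 3.805 × 10⁻⁴ / 72 = 5.1843 × 10⁻⁵ s⁻² ≈ 5.18 × 10⁻⁵ s⁻².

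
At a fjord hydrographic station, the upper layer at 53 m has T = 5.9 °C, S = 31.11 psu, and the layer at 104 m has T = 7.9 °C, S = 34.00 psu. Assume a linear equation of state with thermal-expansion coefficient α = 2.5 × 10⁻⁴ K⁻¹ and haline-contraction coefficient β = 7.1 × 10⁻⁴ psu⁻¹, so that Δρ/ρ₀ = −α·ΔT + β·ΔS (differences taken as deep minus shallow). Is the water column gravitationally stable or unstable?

stable

ΔT = 7.9 − 5.9 = +2.0 K and ΔS = 34.00 − 31.11 = +2.89 psu (deep − shallow).
−αΔT = -5.00 × 10⁻⁴; βΔS = 2.0519 × 10⁻³; sum Δρ/ρ₀ = 1.5519 × 10⁻³.
Δρ/ρ₀ > 0, so Δρ > 0: deeper water is denser → statically stable.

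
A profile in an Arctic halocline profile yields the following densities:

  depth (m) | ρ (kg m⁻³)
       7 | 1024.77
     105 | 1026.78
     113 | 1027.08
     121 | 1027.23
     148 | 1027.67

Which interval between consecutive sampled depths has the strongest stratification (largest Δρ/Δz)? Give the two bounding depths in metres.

105–113 m

Compute the density gradient over each adjacent pair:
  7–105 m: Δρ/Δz = 2.01/98 = 0.021 kg m⁻⁴
  105–113 m: Δρ/Δz = 0.30/8 = 0.037 kg m⁻⁴
  113–121 m: Δρ/Δz = 0.15/8 = 0.019 kg m⁻⁴
  121–148 m: Δρ/Δz = 0.44/27 = 0.016 kg m⁻⁴
The largest gradient is in the 105–113 m interval — the pycnocline.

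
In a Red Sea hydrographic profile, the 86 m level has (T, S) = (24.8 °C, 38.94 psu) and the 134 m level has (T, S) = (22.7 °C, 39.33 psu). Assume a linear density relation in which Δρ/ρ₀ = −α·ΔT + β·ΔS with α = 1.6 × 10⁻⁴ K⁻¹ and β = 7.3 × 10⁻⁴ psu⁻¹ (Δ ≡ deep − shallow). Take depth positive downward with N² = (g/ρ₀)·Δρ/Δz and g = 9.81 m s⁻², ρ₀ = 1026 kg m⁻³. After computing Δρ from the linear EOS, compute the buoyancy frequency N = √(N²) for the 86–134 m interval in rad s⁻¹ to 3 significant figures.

ΔT = -2.1 K, ΔS = +0.39 psu (deep − shallow).
Δρ/ρ₀ = −αΔT + βΔS = 3.36 × 10⁻⁴ + 2.847 × 10⁻⁴ = 6.207 × 10⁻⁴, so Δρ ≈ 0.6368 kg m⁻³.
N² = (g/ρ₀)·Δρ/Δz = g·(Δρ/ρ₀)/Δz = 9.81 × 6.207 × 10⁻⁴ / 48 = 1.2686 × 10⁻⁴ s⁻².
N = √(1.2686 × 10⁻⁴) = 0.011263 rad s⁻¹ ≈ 0.0113 rad s⁻¹.

0.0113 rad s⁻¹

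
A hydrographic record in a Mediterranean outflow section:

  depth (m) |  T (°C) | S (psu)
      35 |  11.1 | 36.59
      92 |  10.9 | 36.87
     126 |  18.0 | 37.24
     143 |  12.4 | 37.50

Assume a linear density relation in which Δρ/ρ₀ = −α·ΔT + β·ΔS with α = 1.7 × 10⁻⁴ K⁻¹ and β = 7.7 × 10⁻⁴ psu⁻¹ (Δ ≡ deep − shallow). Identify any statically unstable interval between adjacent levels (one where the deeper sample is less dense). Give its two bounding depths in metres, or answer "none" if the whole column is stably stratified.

92–126 m

Evaluate Δρ/ρ₀ = −αΔT + βΔS across each adjacent pair:
  35–92 m: −αΔT+βΔS = −(1.7 × 10⁻⁴)(-0.2)+(7.7 × 10⁻⁴)(+0.28) = 2.5 × 10⁻⁴ → stable
  92–126 m: −αΔT+βΔS = −(1.7 × 10⁻⁴)(+7.1)+(7.7 × 10⁻⁴)(+0.37) = -9.2 × 10⁻⁴ → UNSTABLE
  126–143 m: −αΔT+βΔS = −(1.7 × 10⁻⁴)(-5.6)+(7.7 × 10⁻⁴)(+0.26) = 1.2 × 10⁻³ → stable
The 92–126 m interval has Δρ < 0: lighter water underlies denser water.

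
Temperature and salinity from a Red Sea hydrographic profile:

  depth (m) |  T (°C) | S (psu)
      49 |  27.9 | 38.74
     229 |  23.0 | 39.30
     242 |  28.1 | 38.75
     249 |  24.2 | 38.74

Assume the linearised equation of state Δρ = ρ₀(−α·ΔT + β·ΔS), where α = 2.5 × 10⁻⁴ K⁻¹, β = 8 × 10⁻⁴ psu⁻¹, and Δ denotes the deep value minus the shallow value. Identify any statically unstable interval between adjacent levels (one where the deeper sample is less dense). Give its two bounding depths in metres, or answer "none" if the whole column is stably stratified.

Evaluate Δρ/ρ₀ = −αΔT + βΔS across each adjacent pair:
  49–229 m: −αΔT+βΔS = −(2.5 × 10⁻⁴)(-4.9)+(8 × 10⁻⁴)(+0.56) = 1.7 × 10⁻³ → stable
  229–242 m: −αΔT+βΔS = −(2.5 × 10⁻⁴)(+5.1)+(8 × 10⁻⁴)(-0.55) = -1.7 × 10⁻³ → UNSTABLE
  242–249 m: −αΔT+βΔS = −(2.5 × 10⁻⁴)(-3.9)+(8 × 10⁻⁴)(-0.01) = 9.7 × 10⁻⁴ → stable
The 229–242 m interval has Δρ < 0: lighter water underlies denser water.

229–242 m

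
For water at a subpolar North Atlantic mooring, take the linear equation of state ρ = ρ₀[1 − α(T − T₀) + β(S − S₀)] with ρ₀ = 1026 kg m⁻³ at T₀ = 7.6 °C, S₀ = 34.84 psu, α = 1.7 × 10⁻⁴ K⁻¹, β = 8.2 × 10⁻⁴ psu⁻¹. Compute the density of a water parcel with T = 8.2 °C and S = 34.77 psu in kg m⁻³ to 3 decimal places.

T − T₀ = +0.6 K, S − S₀ = -0.07 psu.
Bracket = 1 − α·(+0.6) + β·(-0.07) = 1 + (-1.594 × 10⁻⁴) = 0.9998406.
ρ = 1026 × 0.9998406 = 1025.836 kg m⁻³.

1025.836 kg m⁻³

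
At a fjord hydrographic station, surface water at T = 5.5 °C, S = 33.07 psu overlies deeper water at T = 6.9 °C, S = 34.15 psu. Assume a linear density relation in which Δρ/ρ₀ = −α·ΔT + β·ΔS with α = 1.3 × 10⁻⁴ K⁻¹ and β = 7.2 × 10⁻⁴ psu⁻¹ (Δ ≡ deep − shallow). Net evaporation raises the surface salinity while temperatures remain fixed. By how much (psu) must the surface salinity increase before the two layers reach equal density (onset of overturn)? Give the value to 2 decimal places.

0.83 psu

Neutral buoyancy requires −α(T_deep − T_surf) + β(S_deep − S_surf′) = 0.
S_surf′ = S_deep − (α/β)·ΔT = 34.15 − (1.3 × 10⁻⁴/7.2 × 10⁻⁴)·(+1.4) = 33.8972 psu.
Increase required: 33.8972 − 33.07 = 0.8272 psu.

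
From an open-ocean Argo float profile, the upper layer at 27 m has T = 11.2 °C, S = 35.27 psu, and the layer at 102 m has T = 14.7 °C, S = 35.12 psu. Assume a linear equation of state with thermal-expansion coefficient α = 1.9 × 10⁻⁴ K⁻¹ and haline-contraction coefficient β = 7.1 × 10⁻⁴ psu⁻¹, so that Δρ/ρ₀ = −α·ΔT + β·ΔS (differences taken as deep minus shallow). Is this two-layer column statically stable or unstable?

unstable

ΔT = 14.7 − 11.2 = +3.5 K and ΔS = 35.12 − 35.27 = -0.15 psu (deep − shallow).
−αΔT = -6.65 × 10⁻⁴; βΔS = -1.065 × 10⁻⁴; sum Δρ/ρ₀ = -7.715 × 10⁻⁴.
Δρ/ρ₀ < 0, so Δρ < 0: deeper water is lighter → statically unstable; the column would overturn.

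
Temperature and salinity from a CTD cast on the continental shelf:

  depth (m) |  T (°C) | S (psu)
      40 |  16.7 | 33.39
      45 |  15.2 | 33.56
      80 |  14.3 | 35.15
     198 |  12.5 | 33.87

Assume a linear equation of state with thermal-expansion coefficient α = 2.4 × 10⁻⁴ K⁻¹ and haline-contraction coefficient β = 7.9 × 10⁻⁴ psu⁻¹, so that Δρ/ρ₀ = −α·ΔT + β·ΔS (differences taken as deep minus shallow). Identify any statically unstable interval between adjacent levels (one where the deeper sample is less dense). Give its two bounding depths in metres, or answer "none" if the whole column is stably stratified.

80–198 m

Evaluate Δρ/ρ₀ = −αΔT + βΔS across each adjacent pair:
  40–45 m: −αΔT+βΔS = −(2.4 × 10⁻⁴)(-1.5)+(7.9 × 10⁻⁴)(+0.17) = 4.9 × 10⁻⁴ → stable
  45–80 m: −αΔT+βΔS = −(2.4 × 10⁻⁴)(-0.9)+(7.9 × 10⁻⁴)(+1.59) = 1.5 × 10⁻³ → stable
  80–198 m: −αΔT+βΔS = −(2.4 × 10⁻⁴)(-1.8)+(7.9 × 10⁻⁴)(-1.28) = -5.8 × 10⁻⁴ → UNSTABLE
The 80–198 m interval has Δρ < 0: lighter water underlies denser water.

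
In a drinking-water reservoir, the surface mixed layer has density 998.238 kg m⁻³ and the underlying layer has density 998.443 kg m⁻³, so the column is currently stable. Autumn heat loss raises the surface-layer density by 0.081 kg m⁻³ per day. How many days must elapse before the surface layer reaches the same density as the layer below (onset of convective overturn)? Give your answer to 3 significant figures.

2.53 days

Density deficit of the surface layer: 998.443 − 998.238 = 0.205 kg m⁻³.
Required change = 0.205 / 0.081 = 2.53 days.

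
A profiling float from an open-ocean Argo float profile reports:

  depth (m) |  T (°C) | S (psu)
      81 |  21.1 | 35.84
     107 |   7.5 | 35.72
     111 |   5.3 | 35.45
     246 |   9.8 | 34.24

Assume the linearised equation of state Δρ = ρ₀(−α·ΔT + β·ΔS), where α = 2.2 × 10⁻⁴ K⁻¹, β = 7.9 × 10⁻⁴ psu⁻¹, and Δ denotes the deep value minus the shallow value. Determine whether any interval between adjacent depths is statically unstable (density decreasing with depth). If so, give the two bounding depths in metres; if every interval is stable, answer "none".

Evaluate Δρ/ρ₀ = −αΔT + βΔS across each adjacent pair:
  81–107 m: −αΔT+βΔS = −(2.2 × 10⁻⁴)(-13.6)+(7.9 × 10⁻⁴)(-0.12) = 2.9 × 10⁻³ → stable
  107–111 m: −αΔT+βΔS = −(2.2 × 10⁻⁴)(-2.2)+(7.9 × 10⁻⁴)(-0.27) = 2.7 × 10⁻⁴ → stable
  111–246 m: −αΔT+βΔS = −(2.2 × 10⁻⁴)(+4.5)+(7.9 × 10⁻⁴)(-1.21) = -1.9 × 10⁻³ → UNSTABLE
The 111–246 m interval has Δρ < 0: lighter water underlies denser water.

111–246 m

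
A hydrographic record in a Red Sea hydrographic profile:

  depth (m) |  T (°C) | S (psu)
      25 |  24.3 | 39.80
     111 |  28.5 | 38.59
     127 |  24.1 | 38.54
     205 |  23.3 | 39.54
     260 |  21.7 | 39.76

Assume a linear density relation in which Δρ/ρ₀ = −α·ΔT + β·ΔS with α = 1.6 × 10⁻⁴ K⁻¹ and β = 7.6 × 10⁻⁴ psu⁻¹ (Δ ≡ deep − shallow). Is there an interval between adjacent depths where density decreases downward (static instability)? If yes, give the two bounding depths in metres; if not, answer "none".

25–111 m

Evaluate Δρ/ρ₀ = −αΔT + βΔS across each adjacent pair:
  25–111 m: −αΔT+βΔS = −(1.6 × 10⁻⁴)(+4.2)+(7.6 × 10⁻⁴)(-1.21) = -1.6 × 10⁻³ → UNSTABLE
  111–127 m: −αΔT+βΔS = −(1.6 × 10⁻⁴)(-4.4)+(7.6 × 10⁻⁴)(-0.05) = 6.7 × 10⁻⁴ → stable
  127–205 m: −αΔT+βΔS = −(1.6 × 10⁻⁴)(-0.8)+(7.6 × 10⁻⁴)(+1.00) = 8.9 × 10⁻⁴ → stable
  205–260 m: −αΔT+βΔS = −(1.6 × 10⁻⁴)(-1.6)+(7.6 × 10⁻⁴)(+0.22) = 4.2 × 10⁻⁴ → stable
The 25–111 m interval has Δρ < 0: lighter water underlies denser water.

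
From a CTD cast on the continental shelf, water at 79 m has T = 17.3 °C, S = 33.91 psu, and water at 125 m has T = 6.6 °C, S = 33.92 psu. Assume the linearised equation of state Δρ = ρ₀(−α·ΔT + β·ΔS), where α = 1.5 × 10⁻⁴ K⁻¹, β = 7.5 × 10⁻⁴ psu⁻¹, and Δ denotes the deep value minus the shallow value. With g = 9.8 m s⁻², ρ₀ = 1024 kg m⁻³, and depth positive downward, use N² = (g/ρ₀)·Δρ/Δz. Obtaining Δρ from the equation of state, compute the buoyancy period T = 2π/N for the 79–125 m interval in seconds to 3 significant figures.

ΔT = -10.7 K, ΔS = +0.01 psu (deep − shallow).
Δρ/ρ₀ = −αΔT + βΔS = 1.605 × 10⁻³ + 7.50 × 10⁻⁶ = 1.6125 × 10⁻³, so Δρ ≈ 1.651 kg m⁻³.
N² = (g/ρ₀)·Δρ/Δz = g·(Δρ/ρ₀)/Δz = 9.8 × 1.6125 × 10⁻³ / 46 = 3.4353 × 10⁻⁴ s⁻².
N = √(3.4353 × 10⁻⁴) = 0.018535 rad s⁻¹ → T = 2π/N = 338.99 s ≈ 339 s.

339 s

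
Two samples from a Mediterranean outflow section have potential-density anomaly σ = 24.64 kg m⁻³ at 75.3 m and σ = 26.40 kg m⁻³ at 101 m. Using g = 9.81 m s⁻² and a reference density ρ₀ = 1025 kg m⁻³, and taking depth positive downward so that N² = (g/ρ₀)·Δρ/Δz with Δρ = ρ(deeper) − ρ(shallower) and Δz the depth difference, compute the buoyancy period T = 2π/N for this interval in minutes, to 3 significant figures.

4.09 min

Δρ = 1026.40 − 1024.64 = 1.76 kg m⁻³ over Δz = 101 − 75.3 = 25.7 m.
N² = (9.81/1025) × (1.76/25.7) = 6.5543 × 10⁻⁴ s⁻².
N = √(6.5543 × 10⁻⁴) = 0.025601 rad s⁻¹, so T = 2π/N = 245.43 s = 4.0905 min ≈ 4.09 min.
N² > 0, so the interval is statically stable.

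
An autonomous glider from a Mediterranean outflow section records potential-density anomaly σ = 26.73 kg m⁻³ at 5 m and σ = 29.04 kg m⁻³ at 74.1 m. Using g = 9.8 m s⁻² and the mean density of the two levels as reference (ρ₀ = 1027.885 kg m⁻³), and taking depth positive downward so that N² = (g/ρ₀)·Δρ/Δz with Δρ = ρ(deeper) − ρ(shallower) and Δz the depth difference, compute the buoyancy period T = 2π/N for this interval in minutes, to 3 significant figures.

5.87 min

Δρ = 1029.04 − 1026.73 = 2.31 kg m⁻³ over Δz = 74.1 − 5 = 69.1 m.
N² = (9.8/1027.885) × (2.31/69.1) = 3.1872 × 10⁻⁴ s⁻².
N = √(3.1872 × 10⁻⁴) = 0.017853 rad s⁻¹, so T = 2π/N = 351.94 s = 5.8657 min ≈ 5.87 min.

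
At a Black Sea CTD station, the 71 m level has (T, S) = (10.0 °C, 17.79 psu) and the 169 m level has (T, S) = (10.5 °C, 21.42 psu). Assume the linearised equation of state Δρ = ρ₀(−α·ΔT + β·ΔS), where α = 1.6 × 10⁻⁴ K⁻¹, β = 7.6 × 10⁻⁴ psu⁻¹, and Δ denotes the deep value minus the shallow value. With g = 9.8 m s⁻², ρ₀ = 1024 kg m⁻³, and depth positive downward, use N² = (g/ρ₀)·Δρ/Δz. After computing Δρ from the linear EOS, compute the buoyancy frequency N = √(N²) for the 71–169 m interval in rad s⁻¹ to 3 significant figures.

0.0164 rad s⁻¹

ΔT = +0.5 K, ΔS = +3.63 psu (deep − shallow).
Δρ/ρ₀ = −αΔT + βΔS = -8.00 × 10⁻⁵ + 2.7588 × 10⁻³ = 2.6788 × 10⁻³, so Δρ ≈ 2.743 kg m⁻³.
N² = (g/ρ₀)·Δρ/Δz = g·(Δρ/ρ₀)/Δz = 9.8 × 2.6788 × 10⁻³ / 98 = 2.6788 × 10⁻⁴ s⁻².
N = √(2.6788 × 10⁻⁴) = 0.016367 rad s⁻¹ ≈ 0.0164 rad s⁻¹.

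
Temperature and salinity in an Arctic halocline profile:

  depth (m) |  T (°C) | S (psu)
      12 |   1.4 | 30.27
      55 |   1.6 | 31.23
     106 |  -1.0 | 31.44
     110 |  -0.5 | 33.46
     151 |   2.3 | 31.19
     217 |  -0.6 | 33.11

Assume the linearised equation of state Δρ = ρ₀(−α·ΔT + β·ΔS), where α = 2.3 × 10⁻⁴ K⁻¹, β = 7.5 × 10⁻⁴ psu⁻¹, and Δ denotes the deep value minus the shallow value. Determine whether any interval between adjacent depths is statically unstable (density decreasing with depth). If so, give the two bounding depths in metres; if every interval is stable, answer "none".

110–151 m

Evaluate Δρ/ρ₀ = −αΔT + βΔS across each adjacent pair:
  12–55 m: −αΔT+βΔS = −(2.3 × 10⁻⁴)(+0.2)+(7.5 × 10⁻⁴)(+0.96) = 6.7 × 10⁻⁴ → stable
  55–106 m: −αΔT+βΔS = −(2.3 × 10⁻⁴)(-2.6)+(7.5 × 10⁻⁴)(+0.21) = 7.6 × 10⁻⁴ → stable
  106–110 m: −αΔT+βΔS = −(2.3 × 10⁻⁴)(+0.5)+(7.5 × 10⁻⁴)(+2.02) = 1.4 × 10⁻³ → stable
  110–151 m: −αΔT+βΔS = −(2.3 × 10⁻⁴)(+2.8)+(7.5 × 10⁻⁴)(-2.27) = -2.3 × 10⁻³ → UNSTABLE
  151–217 m: −αΔT+βΔS = −(2.3 × 10⁻⁴)(-2.9)+(7.5 × 10⁻⁴)(+1.92) = 2.1 × 10⁻³ → stable
The 110–151 m interval has Δρ < 0: lighter water underlies denser water.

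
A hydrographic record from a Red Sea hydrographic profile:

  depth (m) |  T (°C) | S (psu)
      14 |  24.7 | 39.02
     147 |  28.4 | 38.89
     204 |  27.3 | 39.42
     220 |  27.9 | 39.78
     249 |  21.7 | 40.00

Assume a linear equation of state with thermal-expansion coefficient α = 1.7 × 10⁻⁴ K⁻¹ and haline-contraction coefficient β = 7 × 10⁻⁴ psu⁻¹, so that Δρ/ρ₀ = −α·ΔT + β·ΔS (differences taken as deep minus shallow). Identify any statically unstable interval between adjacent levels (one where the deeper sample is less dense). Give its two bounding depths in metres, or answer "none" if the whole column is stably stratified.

Evaluate Δρ/ρ₀ = −αΔT + βΔS across each adjacent pair:
  14–147 m: −αΔT+βΔS = −(1.7 × 10⁻⁴)(+3.7)+(7 × 10⁻⁴)(-0.13) = -7.2 × 10⁻⁴ → UNSTABLE
  147–204 m: −αΔT+βΔS = −(1.7 × 10⁻⁴)(-1.1)+(7 × 10⁻⁴)(+0.53) = 5.6 × 10⁻⁴ → stable
  204–220 m: −αΔT+βΔS = −(1.7 × 10⁻⁴)(+0.6)+(7 × 10⁻⁴)(+0.36) = 1.5 × 10⁻⁴ → stable
  220–249 m: −αΔT+βΔS = −(1.7 × 10⁻⁴)(-6.2)+(7 × 10⁻⁴)(+0.22) = 1.2 × 10⁻³ → stable
The 14–147 m interval has Δρ < 0: lighter water underlies denser water.

14–147 m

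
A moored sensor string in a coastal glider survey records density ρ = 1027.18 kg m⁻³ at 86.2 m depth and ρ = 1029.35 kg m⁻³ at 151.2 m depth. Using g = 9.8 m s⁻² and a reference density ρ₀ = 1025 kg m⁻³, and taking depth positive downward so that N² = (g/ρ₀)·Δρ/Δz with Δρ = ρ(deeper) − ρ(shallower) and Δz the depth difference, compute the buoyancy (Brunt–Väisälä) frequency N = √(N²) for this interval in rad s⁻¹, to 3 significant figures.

0.0179 rad s⁻¹

Δρ = 1029.35 − 1027.18 = 2.17 kg m⁻³ over Δz = 151.2 − 86.2 = 65 m.
N² = (9.8/1025) × (2.17/65) = 3.1919 × 10⁻⁴ s⁻².
N = √(3.1919 × 10⁻⁴) = 0.017866 rad s⁻¹ ≈ 0.0179 rad s⁻¹.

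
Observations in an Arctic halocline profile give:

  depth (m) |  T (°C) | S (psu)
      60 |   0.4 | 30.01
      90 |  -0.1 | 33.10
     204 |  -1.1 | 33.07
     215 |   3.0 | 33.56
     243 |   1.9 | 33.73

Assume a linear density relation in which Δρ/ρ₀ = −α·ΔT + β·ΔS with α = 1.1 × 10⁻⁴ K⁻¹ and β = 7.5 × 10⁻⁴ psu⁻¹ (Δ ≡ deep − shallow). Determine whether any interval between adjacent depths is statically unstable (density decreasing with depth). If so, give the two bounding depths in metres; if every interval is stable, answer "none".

Evaluate Δρ/ρ₀ = −αΔT + βΔS across each adjacent pair:
  60–90 m: −αΔT+βΔS = −(1.1 × 10⁻⁴)(-0.5)+(7.5 × 10⁻⁴)(+3.09) = 2.4 × 10⁻³ → stable
  90–204 m: −αΔT+βΔS = −(1.1 × 10⁻⁴)(-1.0)+(7.5 × 10⁻⁴)(-0.03) = 8.8 × 10⁻⁵ → stable
  204–215 m: −αΔT+βΔS = −(1.1 × 10⁻⁴)(+4.1)+(7.5 × 10⁻⁴)(+0.49) = -8.3 × 10⁻⁵ → UNSTABLE
  215–243 m: −αΔT+βΔS = −(1.1 × 10⁻⁴)(-1.1)+(7.5 × 10⁻⁴)(+0.17) = 2.5 × 10⁻⁴ → stable
The 204–215 m interval has Δρ < 0: lighter water underlies denser water.

204–215 m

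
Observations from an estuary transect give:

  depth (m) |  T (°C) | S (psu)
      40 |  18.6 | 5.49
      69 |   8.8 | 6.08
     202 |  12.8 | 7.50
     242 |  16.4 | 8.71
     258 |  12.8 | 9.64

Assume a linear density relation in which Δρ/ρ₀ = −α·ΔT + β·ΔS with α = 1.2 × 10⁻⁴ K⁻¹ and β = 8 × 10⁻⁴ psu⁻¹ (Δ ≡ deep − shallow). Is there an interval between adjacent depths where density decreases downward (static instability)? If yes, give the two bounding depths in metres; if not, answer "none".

Evaluate Δρ/ρ₀ = −αΔT + βΔS across each adjacent pair:
  40–69 m: −αΔT+βΔS = −(1.2 × 10⁻⁴)(-9.8)+(8 × 10⁻⁴)(+0.59) = 1.6 × 10⁻³ → stable
  69–202 m: −αΔT+βΔS = −(1.2 × 10⁻⁴)(+4.0)+(8 × 10⁻⁴)(+1.42) = 6.6 × 10⁻⁴ → stable
  202–242 m: −αΔT+βΔS = −(1.2 × 10⁻⁴)(+3.6)+(8 × 10⁻⁴)(+1.21) = 5.4 × 10⁻⁴ → stable
  242–258 m: −αΔT+βΔS = −(1.2 × 10⁻⁴)(-3.6)+(8 × 10⁻⁴)(+0.93) = 1.2 × 10⁻³ → stable
Every interval has Δρ > 0: the column is stably stratified throughout.

none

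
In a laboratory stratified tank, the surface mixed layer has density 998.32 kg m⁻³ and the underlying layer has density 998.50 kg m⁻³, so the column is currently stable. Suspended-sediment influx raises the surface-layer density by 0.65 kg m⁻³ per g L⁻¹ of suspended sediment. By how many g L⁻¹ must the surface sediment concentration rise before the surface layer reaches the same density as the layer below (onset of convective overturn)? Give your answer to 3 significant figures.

0.277 g L⁻¹

Density deficit of the surface layer: 998.50 − 998.32 = 0.18 kg m⁻³.
Required change = 0.18 / 0.65 = 0.277 g L⁻¹.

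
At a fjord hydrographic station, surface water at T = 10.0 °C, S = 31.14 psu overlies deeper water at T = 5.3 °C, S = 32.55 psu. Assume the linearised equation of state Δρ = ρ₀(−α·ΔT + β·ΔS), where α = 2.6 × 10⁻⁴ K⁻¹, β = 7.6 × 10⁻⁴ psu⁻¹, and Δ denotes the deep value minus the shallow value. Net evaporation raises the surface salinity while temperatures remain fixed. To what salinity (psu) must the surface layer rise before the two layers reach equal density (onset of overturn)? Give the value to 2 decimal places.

Neutral buoyancy requires −α(T_deep − T_surf) + β(S_deep − S_surf′) = 0.
S_surf′ = S_deep − (α/β)·ΔT = 32.55 − (2.6 × 10⁻⁴/7.6 × 10⁻⁴)·(-4.7) = 34.1579 psu.
Increase required: 34.1579 − 31.14 = 3.0179 psu.

34.16 psu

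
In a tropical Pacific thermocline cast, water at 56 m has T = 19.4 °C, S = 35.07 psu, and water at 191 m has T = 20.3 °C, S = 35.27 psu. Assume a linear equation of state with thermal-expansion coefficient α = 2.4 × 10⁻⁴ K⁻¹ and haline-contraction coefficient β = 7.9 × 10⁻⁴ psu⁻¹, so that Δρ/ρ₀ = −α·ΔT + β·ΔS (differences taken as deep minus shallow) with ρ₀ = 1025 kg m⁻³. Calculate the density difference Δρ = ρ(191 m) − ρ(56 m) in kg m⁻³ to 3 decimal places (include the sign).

-0.059 kg m⁻³

ΔT = +0.9 K, ΔS = +0.20 psu (deep − shallow).
Δρ/ρ₀ = −(2.4 × 10⁻⁴)(+0.9) + (7.9 × 10⁻⁴)(+0.20) = -5.80 × 10⁻⁵.
Δρ = 1025 × (-5.80 × 10⁻⁵) = -0.059 kg m⁻³.
Negative Δρ: lighter below, statically unstable.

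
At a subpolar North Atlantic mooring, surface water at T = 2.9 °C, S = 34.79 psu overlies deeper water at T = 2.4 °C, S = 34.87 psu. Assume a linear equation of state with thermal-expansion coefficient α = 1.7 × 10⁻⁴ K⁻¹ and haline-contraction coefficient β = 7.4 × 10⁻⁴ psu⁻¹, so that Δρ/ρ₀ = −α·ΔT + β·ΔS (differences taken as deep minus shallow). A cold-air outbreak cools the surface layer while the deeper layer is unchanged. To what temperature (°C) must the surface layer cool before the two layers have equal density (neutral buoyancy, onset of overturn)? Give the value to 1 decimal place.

2.1 °C

Neutral buoyancy requires Δρ = 0, i.e. −α(T_deep − T_surf′) + β(S_deep − S_surf) = 0.
T_surf′ = T_deep − (β/α)·ΔS = 2.4 − (7.4 × 10⁻⁴/1.7 × 10⁻⁴)·(+0.08) = 2.052 °C.
Cooling required: 2.9 − (2.052) = 0.848 °C.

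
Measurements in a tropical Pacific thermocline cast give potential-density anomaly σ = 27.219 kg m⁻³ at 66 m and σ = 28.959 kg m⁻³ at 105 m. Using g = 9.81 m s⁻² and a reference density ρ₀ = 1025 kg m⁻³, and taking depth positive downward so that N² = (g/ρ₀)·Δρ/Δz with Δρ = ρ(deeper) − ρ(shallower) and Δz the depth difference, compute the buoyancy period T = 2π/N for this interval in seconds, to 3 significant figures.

Δρ = 1028.959 − 1027.219 = 1.740 kg m⁻³ over Δz = 105 − 66 = 39 m.
N² = (9.81/1025) × (1.740/39) = 4.2700 × 10⁻⁴ s⁻².
N = √(4.2700 × 10⁻⁴) = 0.020664 rad s⁻¹, so T = 2π/N = 304.06 s ≈ 304 s.

304 s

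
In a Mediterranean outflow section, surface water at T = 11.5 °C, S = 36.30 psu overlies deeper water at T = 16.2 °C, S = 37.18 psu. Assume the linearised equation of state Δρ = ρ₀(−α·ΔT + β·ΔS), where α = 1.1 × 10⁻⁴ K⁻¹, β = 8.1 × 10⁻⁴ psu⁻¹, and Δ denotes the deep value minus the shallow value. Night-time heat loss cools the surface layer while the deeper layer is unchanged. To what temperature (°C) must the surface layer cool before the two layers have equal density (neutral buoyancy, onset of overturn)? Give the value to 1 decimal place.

9.7 °C

Neutral buoyancy requires Δρ = 0, i.e. −α(T_deep − T_surf′) + β(S_deep − S_surf) = 0.
T_surf′ = T_deep − (β/α)·ΔS = 16.2 − (8.1 × 10⁻⁴/1.1 × 10⁻⁴)·(+0.88) = 9.720 °C.
Cooling required: 11.5 − (9.720) = 1.780 °C.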